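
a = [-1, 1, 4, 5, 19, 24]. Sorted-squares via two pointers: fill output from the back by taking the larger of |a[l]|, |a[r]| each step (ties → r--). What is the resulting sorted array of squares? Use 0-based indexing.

[1, 1, 16, 25, 361, 576]

[0,5] |-1|<=|24| out[5]=576 → r--
[0,4] |-1|<=|19| out[4]=361 → r--
[0,3] |-1|<=|5| out[3]=25 → r--
[0,2] |-1|<=|4| out[2]=16 → r--
[0,1] |-1|<=|1| out[1]=1 → r--
[0,0] |-1|<=|-1| out[0]=1 → r--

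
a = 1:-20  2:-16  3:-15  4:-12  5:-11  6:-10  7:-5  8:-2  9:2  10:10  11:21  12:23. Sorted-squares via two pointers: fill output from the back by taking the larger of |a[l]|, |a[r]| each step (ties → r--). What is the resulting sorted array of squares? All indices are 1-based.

[4, 4, 25, 100, 100, 121, 144, 225, 256, 400, 441, 529]

[1,12] |-20|<=|23| out[12]=529 → r--
[1,11] |-20|<=|21| out[11]=441 → r--
[1,10] |-20|>|10| out[10]=400 → l++
[2,10] |-16|>|10| out[9]=256 → l++
[3,10] |-15|>|10| out[8]=225 → l++
[4,10] |-12|>|10| out[7]=144 → l++
[5,10] |-11|>|10| out[6]=121 → l++
[6,10] |-10|<=|10| out[5]=100 → r--
[6,9] |-10|>|2| out[4]=100 → l++
[7,9] |-5|>|2| out[3]=25 → l++
[8,9] |-2|<=|2| out[2]=4 → r--
[8,8] |-2|<=|-2| out[1]=4 → r--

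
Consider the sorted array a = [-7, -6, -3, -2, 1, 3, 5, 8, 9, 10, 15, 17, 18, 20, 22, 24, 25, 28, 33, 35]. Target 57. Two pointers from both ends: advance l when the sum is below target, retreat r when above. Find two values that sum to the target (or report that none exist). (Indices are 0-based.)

l=0 r=19: -7+35=28 <57, l++
l=1 r=19: -6+35=29 <57, l++
l=2 r=19: -3+35=32 <57, l++
l=3 r=19: -2+35=33 <57, l++
l=4 r=19: 1+35=36 <57, l++
l=5 r=19: 3+35=38 <57, l++
l=6 r=19: 5+35=40 <57, l++
l=7 r=19: 8+35=43 <57, l++
l=8 r=19: 9+35=44 <57, l++
l=9 r=19: 10+35=45 <57, l++
l=10 r=19: 15+35=50 <57, l++
l=11 r=19: 17+35=52 <57, l++
l=12 r=19: 18+35=53 <57, l++
l=13 r=19: 20+35=55 <57, l++
l=14 r=19: 22+35=57, found

(22, 35)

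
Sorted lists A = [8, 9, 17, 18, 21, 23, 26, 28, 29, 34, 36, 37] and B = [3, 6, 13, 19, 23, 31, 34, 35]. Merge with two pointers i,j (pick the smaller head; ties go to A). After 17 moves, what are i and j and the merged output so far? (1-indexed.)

i=11, j=8, merged so far=[3, 6, 8, 9, 13, 17, 18, 19, 21, 23, 23, 26, 28, 29, 31, 34, 34]

i=1 j=1: A[i]=8>B[j]=3 take 3, j++
i=1 j=2: A[i]=8>B[j]=6 take 6, j++
i=1 j=3: A[i]=8<=B[j]=13 take 8, i++
i=2 j=3: A[i]=9<=B[j]=13 take 9, i++
i=3 j=3: A[i]=17>B[j]=13 take 13, j++
i=3 j=4: A[i]=17<=B[j]=19 take 17, i++
i=4 j=4: A[i]=18<=B[j]=19 take 18, i++
i=5 j=4: A[i]=21>B[j]=19 take 19, j++
i=5 j=5: A[i]=21<=B[j]=23 take 21, i++
i=6 j=5: A[i]=23<=B[j]=23 take 23, i++
i=7 j=5: A[i]=26>B[j]=23 take 23, j++
i=7 j=6: A[i]=26<=B[j]=31 take 26, i++
i=8 j=6: A[i]=28<=B[j]=31 take 28, i++
i=9 j=6: A[i]=29<=B[j]=31 take 29, i++
i=10 j=6: A[i]=34>B[j]=31 take 31, j++
i=10 j=7: A[i]=34<=B[j]=34 take 34, i++
i=11 j=7: A[i]=36>B[j]=34 take 34, j++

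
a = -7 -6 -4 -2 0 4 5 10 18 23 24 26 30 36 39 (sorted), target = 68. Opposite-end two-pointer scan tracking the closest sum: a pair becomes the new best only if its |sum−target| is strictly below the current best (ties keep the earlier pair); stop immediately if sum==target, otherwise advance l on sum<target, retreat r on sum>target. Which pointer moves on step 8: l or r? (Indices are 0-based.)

l

[0,14] -7+39=32 d=36 * → l++
[1,14] -6+39=33 d=35 * → l++
[2,14] -4+39=35 d=33 * → l++
[3,14] -2+39=37 d=31 * → l++
[4,14] 0+39=39 d=29 * → l++
[5,14] 4+39=43 d=25 * → l++
[6,14] 5+39=44 d=24 * → l++
[7,14] 10+39=49 d=19 * → l++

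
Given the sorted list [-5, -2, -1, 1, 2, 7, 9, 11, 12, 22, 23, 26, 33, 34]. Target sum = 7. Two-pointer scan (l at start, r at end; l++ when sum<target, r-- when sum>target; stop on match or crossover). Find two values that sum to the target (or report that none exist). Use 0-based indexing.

(-5, 12)

[0,13] -5+34=29 >7 → r--
[0,12] -5+33=28 >7 → r--
[0,11] -5+26=21 >7 → r--
[0,10] -5+23=18 >7 → r--
[0,9] -5+22=17 >7 → r--
[0,8] -5+12=7 → found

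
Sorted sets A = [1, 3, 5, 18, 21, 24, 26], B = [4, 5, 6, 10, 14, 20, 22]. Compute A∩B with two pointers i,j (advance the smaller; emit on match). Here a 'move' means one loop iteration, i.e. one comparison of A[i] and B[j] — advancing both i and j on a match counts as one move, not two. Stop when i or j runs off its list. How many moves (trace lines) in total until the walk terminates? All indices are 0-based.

[i=0,j=0] 1<4 → i++
[i=1,j=0] 3<4 → i++
[i=2,j=0] 5>4 → j++
[i=2,j=1] 5==5 emit → i++,j++
[i=3,j=2] 18>6 → j++
[i=3,j=3] 18>10 → j++
[i=3,j=4] 18>14 → j++
[i=3,j=5] 18<20 → i++
[i=4,j=5] 21>20 → j++
[i=4,j=6] 21<22 → i++
[i=5,j=6] 24>22 → j++

11 moves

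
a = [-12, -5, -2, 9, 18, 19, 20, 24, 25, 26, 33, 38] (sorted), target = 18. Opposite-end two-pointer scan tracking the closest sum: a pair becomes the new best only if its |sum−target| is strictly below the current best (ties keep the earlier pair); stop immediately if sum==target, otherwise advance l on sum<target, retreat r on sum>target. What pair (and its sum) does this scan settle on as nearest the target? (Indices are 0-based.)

l=0 r=11: -12+38=26 d=8 *, r--
l=0 r=10: -12+33=21 d=3 *, r--
l=0 r=9: -12+26=14 d=4, l++
l=1 r=9: -5+26=21 d=3, r--
l=1 r=8: -5+25=20 d=2 *, r--
l=1 r=7: -5+24=19 d=1 *, r--
l=1 r=6: -5+20=15 d=3, l++
l=2 r=6: -2+20=18 d=0 *, stop

pair (-2, 20) with sum 18 (|Δ|=0)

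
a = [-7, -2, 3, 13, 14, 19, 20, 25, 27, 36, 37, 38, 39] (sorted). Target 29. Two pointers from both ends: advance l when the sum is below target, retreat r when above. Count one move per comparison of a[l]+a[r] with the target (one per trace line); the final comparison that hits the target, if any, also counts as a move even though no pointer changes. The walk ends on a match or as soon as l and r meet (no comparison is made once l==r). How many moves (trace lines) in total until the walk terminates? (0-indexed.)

[0,12] -7+39=32 >29 → r--
[0,11] -7+38=31 >29 → r--
[0,10] -7+37=30 >29 → r--
[0,9] -7+36=29 → found

4 moves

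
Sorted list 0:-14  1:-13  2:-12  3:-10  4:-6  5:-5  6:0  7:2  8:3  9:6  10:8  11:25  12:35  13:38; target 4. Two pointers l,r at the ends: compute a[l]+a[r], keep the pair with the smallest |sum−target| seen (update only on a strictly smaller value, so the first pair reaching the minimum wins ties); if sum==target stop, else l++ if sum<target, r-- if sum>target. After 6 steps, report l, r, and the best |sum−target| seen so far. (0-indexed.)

l=3, r=10, best |Δ|=7

l=0 r=13: -14+38=24 d=20 *, r--
l=0 r=12: -14+35=21 d=17 *, r--
l=0 r=11: -14+25=11 d=7 *, r--
l=0 r=10: -14+8=-6 d=10, l++
l=1 r=10: -13+8=-5 d=9, l++
l=2 r=10: -12+8=-4 d=8, l++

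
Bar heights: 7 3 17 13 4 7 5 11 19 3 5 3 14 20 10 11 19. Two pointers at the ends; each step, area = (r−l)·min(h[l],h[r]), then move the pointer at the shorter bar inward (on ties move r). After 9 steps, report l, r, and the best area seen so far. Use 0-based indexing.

l=0 r=16: min(7,19)*16=112 best=112 *, l++
l=1 r=16: min(3,19)*15=45 best=112, l++
l=2 r=16: min(17,19)*14=238 best=238 *, l++
l=3 r=16: min(13,19)*13=169 best=238, l++
l=4 r=16: min(4,19)*12=48 best=238, l++
l=5 r=16: min(7,19)*11=77 best=238, l++
l=6 r=16: min(5,19)*10=50 best=238, l++
l=7 r=16: min(11,19)*9=99 best=238, l++
l=8 r=16: min(19,19)*8=152 best=238, r--

l=8, r=15, best area=238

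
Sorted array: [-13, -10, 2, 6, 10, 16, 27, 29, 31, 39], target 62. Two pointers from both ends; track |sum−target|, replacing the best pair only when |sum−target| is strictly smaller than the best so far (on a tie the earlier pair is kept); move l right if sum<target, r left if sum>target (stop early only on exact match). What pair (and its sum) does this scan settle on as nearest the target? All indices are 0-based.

pair (29, 31) with sum 60 (|Δ|=2)

[0,9] -13+39=26 d=36 * → l++
[1,9] -10+39=29 d=33 * → l++
[2,9] 2+39=41 d=21 * → l++
[3,9] 6+39=45 d=17 * → l++
[4,9] 10+39=49 d=13 * → l++
[5,9] 16+39=55 d=7 * → l++
[6,9] 27+39=66 d=4 * → r--
[6,8] 27+31=58 d=4 → l++
[7,8] 29+31=60 d=2 * → l++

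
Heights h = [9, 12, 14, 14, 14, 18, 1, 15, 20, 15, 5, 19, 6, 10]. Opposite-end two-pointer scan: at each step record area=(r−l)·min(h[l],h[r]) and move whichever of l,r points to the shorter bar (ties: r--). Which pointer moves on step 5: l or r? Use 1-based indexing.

l=1 r=14: min(9,10)*13=117 best=117 *, l++
l=2 r=14: min(12,10)*12=120 best=120 *, r--
l=2 r=13: min(12,6)*11=66 best=120, r--
l=2 r=12: min(12,19)*10=120 best=120, l++
l=3 r=12: min(14,19)*9=126 best=126 *, l++

l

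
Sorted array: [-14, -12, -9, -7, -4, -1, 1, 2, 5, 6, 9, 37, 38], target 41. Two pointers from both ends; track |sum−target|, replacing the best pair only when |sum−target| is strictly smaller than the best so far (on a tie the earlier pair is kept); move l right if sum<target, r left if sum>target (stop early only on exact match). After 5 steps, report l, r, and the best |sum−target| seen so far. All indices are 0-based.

l=5, r=12, best |Δ|=7

[0,12] -14+38=24 d=17 * → l++
[1,12] -12+38=26 d=15 * → l++
[2,12] -9+38=29 d=12 * → l++
[3,12] -7+38=31 d=10 * → l++
[4,12] -4+38=34 d=7 * → l++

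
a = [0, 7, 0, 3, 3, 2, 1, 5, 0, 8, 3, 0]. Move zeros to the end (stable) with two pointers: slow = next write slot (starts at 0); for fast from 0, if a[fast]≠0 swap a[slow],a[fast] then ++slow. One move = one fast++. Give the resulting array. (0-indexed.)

(s=0,f=0) a[fast]=0 → fast++
(s=0,f=1) a[fast]=7≠0 swap→a[0]=7 → slow++,fast++
(s=1,f=2) a[fast]=0 → fast++
(s=1,f=3) a[fast]=3≠0 swap→a[1]=3 → slow++,fast++
(s=2,f=4) a[fast]=3≠0 swap→a[2]=3 → slow++,fast++
(s=3,f=5) a[fast]=2≠0 swap→a[3]=2 → slow++,fast++
(s=4,f=6) a[fast]=1≠0 swap→a[4]=1 → slow++,fast++
(s=5,f=7) a[fast]=5≠0 swap→a[5]=5 → slow++,fast++
(s=6,f=8) a[fast]=0 → fast++
(s=6,f=9) a[fast]=8≠0 swap→a[6]=8 → slow++,fast++
(s=7,f=10) a[fast]=3≠0 swap→a[7]=3 → slow++,fast++
(s=8,f=11) a[fast]=0 → fast++

[7, 3, 3, 2, 1, 5, 8, 3, 0, 0, 0, 0]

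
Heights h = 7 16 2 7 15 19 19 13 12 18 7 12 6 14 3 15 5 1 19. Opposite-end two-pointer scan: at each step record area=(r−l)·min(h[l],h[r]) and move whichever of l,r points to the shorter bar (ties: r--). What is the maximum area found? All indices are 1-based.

l=1 r=19: min(7,19)*18=126 best=126 *, l++
l=2 r=19: min(16,19)*17=272 best=272 *, l++
l=3 r=19: min(2,19)*16=32 best=272, l++
l=4 r=19: min(7,19)*15=105 best=272, l++
l=5 r=19: min(15,19)*14=210 best=272, l++
l=6 r=19: min(19,19)*13=247 best=272, r--
l=6 r=18: min(19,1)*12=12 best=272, r--
l=6 r=17: min(19,5)*11=55 best=272, r--
l=6 r=16: min(19,15)*10=150 best=272, r--
l=6 r=15: min(19,3)*9=27 best=272, r--
l=6 r=14: min(19,14)*8=112 best=272, r--
l=6 r=13: min(19,6)*7=42 best=272, r--
l=6 r=12: min(19,12)*6=72 best=272, r--
l=6 r=11: min(19,7)*5=35 best=272, r--
l=6 r=10: min(19,18)*4=72 best=272, r--
l=6 r=9: min(19,12)*3=36 best=272, r--
l=6 r=8: min(19,13)*2=26 best=272, r--
l=6 r=7: min(19,19)*1=19 best=272, r--

max area = 272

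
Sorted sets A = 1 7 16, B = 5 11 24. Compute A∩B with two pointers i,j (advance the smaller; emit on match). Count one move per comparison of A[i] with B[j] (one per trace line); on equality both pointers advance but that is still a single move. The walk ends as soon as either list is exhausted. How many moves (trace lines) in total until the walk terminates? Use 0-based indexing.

i=0 j=0: 1<5, i++
i=1 j=0: 7>5, j++
i=1 j=1: 7<11, i++
i=2 j=1: 16>11, j++
i=2 j=2: 16<24, i++

5 moves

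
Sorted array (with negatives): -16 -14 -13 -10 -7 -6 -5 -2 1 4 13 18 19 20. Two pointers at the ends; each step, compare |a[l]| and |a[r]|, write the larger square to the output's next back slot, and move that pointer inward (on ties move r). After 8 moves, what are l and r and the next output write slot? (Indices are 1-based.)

l=5, r=10, next write slot=6

l=1 r=14: |-16|<=|20| out[14]=400, r--
l=1 r=13: |-16|<=|19| out[13]=361, r--
l=1 r=12: |-16|<=|18| out[12]=324, r--
l=1 r=11: |-16|>|13| out[11]=256, l++
l=2 r=11: |-14|>|13| out[10]=196, l++
l=3 r=11: |-13|<=|13| out[9]=169, r--
l=3 r=10: |-13|>|4| out[8]=169, l++
l=4 r=10: |-10|>|4| out[7]=100, l++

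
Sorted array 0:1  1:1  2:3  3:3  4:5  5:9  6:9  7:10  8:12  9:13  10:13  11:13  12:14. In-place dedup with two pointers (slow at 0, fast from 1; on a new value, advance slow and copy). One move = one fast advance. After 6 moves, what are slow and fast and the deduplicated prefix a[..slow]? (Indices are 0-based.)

slow=3, fast=7, prefix=[1, 3, 5, 9]

slow=0 fast=1: a[fast]=1=a[slow] dup, fast++
slow=0 fast=2: a[fast]=3≠a[slow]=1 write a[1]=3, slow++,fast++
slow=1 fast=3: a[fast]=3=a[slow] dup, fast++
slow=1 fast=4: a[fast]=5≠a[slow]=3 write a[2]=5, slow++,fast++
slow=2 fast=5: a[fast]=9≠a[slow]=5 write a[3]=9, slow++,fast++
slow=3 fast=6: a[fast]=9=a[slow] dup, fast++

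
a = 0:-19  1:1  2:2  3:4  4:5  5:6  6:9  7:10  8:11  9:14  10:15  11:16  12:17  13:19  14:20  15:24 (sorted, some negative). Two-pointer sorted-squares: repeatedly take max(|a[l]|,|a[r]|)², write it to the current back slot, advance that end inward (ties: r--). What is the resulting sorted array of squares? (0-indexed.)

[0,15] |-19|<=|24| out[15]=576 → r--
[0,14] |-19|<=|20| out[14]=400 → r--
[0,13] |-19|<=|19| out[13]=361 → r--
[0,12] |-19|>|17| out[12]=361 → l++
[1,12] |1|<=|17| out[11]=289 → r--
[1,11] |1|<=|16| out[10]=256 → r--
[1,10] |1|<=|15| out[9]=225 → r--
[1,9] |1|<=|14| out[8]=196 → r--
[1,8] |1|<=|11| out[7]=121 → r--
[1,7] |1|<=|10| out[6]=100 → r--
[1,6] |1|<=|9| out[5]=81 → r--
[1,5] |1|<=|6| out[4]=36 → r--
[1,4] |1|<=|5| out[3]=25 → r--
[1,3] |1|<=|4| out[2]=16 → r--
[1,2] |1|<=|2| out[1]=4 → r--
[1,1] |1|<=|1| out[0]=1 → r--

[1, 4, 16, 25, 36, 81, 100, 121, 196, 225, 256, 289, 361, 361, 400, 576]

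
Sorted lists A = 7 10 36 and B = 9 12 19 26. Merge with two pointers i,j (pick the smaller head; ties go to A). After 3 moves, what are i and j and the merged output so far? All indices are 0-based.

i=2, j=1, merged so far=[7, 9, 10]

[i=0,j=0] A[i]=7<=B[j]=9 take 7 → i++
[i=1,j=0] A[i]=10>B[j]=9 take 9 → j++
[i=1,j=1] A[i]=10<=B[j]=12 take 10 → i++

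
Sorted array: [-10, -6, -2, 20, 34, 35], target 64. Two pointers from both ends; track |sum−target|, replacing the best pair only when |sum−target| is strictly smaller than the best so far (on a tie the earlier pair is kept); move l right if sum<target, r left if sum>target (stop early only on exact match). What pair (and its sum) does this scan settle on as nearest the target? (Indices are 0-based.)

[0,5] -10+35=25 d=39 * → l++
[1,5] -6+35=29 d=35 * → l++
[2,5] -2+35=33 d=31 * → l++
[3,5] 20+35=55 d=9 * → l++
[4,5] 34+35=69 d=5 * → r--

pair (34, 35) with sum 69 (|Δ|=5)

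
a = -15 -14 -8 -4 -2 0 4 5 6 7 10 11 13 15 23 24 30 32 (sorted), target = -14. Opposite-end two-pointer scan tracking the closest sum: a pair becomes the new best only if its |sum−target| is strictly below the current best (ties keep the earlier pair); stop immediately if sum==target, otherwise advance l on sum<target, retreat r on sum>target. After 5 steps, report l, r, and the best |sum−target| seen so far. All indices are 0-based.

l=0, r=12, best |Δ|=14

l=0 r=17: -15+32=17 d=31 *, r--
l=0 r=16: -15+30=15 d=29 *, r--
l=0 r=15: -15+24=9 d=23 *, r--
l=0 r=14: -15+23=8 d=22 *, r--
l=0 r=13: -15+15=0 d=14 *, r--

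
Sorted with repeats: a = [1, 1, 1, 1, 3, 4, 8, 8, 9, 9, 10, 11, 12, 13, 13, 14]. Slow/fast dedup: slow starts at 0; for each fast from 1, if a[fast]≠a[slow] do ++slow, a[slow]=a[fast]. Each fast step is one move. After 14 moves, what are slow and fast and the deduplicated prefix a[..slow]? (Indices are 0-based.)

slow=8, fast=15, prefix=[1, 3, 4, 8, 9, 10, 11, 12, 13]

(s=0,f=1) a[fast]=1=a[slow] dup → fast++
(s=0,f=2) a[fast]=1=a[slow] dup → fast++
(s=0,f=3) a[fast]=1=a[slow] dup → fast++
(s=0,f=4) a[fast]=3≠a[slow]=1 write a[1]=3 → slow++,fast++
(s=1,f=5) a[fast]=4≠a[slow]=3 write a[2]=4 → slow++,fast++
(s=2,f=6) a[fast]=8≠a[slow]=4 write a[3]=8 → slow++,fast++
(s=3,f=7) a[fast]=8=a[slow] dup → fast++
(s=3,f=8) a[fast]=9≠a[slow]=8 write a[4]=9 → slow++,fast++
(s=4,f=9) a[fast]=9=a[slow] dup → fast++
(s=4,f=10) a[fast]=10≠a[slow]=9 write a[5]=10 → slow++,fast++
(s=5,f=11) a[fast]=11≠a[slow]=10 write a[6]=11 → slow++,fast++
(s=6,f=12) a[fast]=12≠a[slow]=11 write a[7]=12 → slow++,fast++
(s=7,f=13) a[fast]=13≠a[slow]=12 write a[8]=13 → slow++,fast++
(s=8,f=14) a[fast]=13=a[slow] dup → fast++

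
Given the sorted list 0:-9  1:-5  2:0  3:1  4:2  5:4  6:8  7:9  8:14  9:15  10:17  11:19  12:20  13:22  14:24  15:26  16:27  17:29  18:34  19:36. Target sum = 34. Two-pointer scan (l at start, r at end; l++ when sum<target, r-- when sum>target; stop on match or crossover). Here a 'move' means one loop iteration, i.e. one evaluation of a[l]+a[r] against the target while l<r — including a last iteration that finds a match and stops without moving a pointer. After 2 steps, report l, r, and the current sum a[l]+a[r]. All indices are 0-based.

l=2, r=19, sum=36

[0,19] -9+36=27 <34 → l++
[1,19] -5+36=31 <34 → l++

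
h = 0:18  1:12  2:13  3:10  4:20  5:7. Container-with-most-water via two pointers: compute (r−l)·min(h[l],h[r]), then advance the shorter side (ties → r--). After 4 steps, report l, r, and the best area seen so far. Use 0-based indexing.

l=0 r=5: min(18,7)*5=35 best=35 *, r--
l=0 r=4: min(18,20)*4=72 best=72 *, l++
l=1 r=4: min(12,20)*3=36 best=72, l++
l=2 r=4: min(13,20)*2=26 best=72, l++

l=3, r=4, best area=72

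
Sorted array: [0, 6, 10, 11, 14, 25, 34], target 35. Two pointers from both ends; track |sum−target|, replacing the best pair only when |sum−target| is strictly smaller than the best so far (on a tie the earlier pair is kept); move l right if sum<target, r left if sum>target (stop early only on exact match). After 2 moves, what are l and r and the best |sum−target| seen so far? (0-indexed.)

l=1, r=5, best |Δ|=1

[0,6] 0+34=34 d=1 * → l++
[1,6] 6+34=40 d=5 → r--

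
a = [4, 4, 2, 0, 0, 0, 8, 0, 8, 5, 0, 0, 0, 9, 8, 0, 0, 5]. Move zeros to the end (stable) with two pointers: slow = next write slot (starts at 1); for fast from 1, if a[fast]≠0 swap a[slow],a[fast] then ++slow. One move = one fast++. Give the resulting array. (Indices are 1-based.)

(s=1,f=1) a[fast]=4≠0 swap→a[1]=4 → slow++,fast++
(s=2,f=2) a[fast]=4≠0 swap→a[2]=4 → slow++,fast++
(s=3,f=3) a[fast]=2≠0 swap→a[3]=2 → slow++,fast++
(s=4,f=4) a[fast]=0 → fast++
(s=4,f=5) a[fast]=0 → fast++
(s=4,f=6) a[fast]=0 → fast++
(s=4,f=7) a[fast]=8≠0 swap→a[4]=8 → slow++,fast++
(s=5,f=8) a[fast]=0 → fast++
(s=5,f=9) a[fast]=8≠0 swap→a[5]=8 → slow++,fast++
(s=6,f=10) a[fast]=5≠0 swap→a[6]=5 → slow++,fast++
(s=7,f=11) a[fast]=0 → fast++
(s=7,f=12) a[fast]=0 → fast++
(s=7,f=13) a[fast]=0 → fast++
(s=7,f=14) a[fast]=9≠0 swap→a[7]=9 → slow++,fast++
(s=8,f=15) a[fast]=8≠0 swap→a[8]=8 → slow++,fast++
(s=9,f=16) a[fast]=0 → fast++
(s=9,f=17) a[fast]=0 → fast++
(s=9,f=18) a[fast]=5≠0 swap→a[9]=5 → slow++,fast++

[4, 4, 2, 8, 8, 5, 9, 8, 5, 0, 0, 0, 0, 0, 0, 0, 0, 0]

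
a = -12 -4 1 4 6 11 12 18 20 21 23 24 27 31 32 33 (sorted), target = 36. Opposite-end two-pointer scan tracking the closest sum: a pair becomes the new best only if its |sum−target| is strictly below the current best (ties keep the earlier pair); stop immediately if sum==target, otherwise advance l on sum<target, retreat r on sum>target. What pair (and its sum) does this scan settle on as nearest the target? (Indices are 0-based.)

pair (4, 32) with sum 36 (|Δ|=0)

[0,15] -12+33=21 d=15 * → l++
[1,15] -4+33=29 d=7 * → l++
[2,15] 1+33=34 d=2 * → l++
[3,15] 4+33=37 d=1 * → r--
[3,14] 4+32=36 d=0 * → stop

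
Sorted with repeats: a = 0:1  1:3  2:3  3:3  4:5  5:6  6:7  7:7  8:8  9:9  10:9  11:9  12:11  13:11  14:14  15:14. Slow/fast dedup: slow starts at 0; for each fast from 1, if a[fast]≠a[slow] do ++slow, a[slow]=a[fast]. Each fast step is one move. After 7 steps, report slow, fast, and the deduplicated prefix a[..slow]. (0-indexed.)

slow=0 fast=1: a[fast]=3≠a[slow]=1 write a[1]=3, slow++,fast++
slow=1 fast=2: a[fast]=3=a[slow] dup, fast++
slow=1 fast=3: a[fast]=3=a[slow] dup, fast++
slow=1 fast=4: a[fast]=5≠a[slow]=3 write a[2]=5, slow++,fast++
slow=2 fast=5: a[fast]=6≠a[slow]=5 write a[3]=6, slow++,fast++
slow=3 fast=6: a[fast]=7≠a[slow]=6 write a[4]=7, slow++,fast++
slow=4 fast=7: a[fast]=7=a[slow] dup, fast++

slow=4, fast=8, prefix=[1, 3, 5, 6, 7]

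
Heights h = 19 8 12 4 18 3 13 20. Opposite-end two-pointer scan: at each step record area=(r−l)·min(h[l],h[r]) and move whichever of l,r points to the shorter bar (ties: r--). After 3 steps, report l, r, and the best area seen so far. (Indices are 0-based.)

[0,7] min(19,20)*7=133 best=133 * → l++
[1,7] min(8,20)*6=48 best=133 → l++
[2,7] min(12,20)*5=60 best=133 → l++

l=3, r=7, best area=133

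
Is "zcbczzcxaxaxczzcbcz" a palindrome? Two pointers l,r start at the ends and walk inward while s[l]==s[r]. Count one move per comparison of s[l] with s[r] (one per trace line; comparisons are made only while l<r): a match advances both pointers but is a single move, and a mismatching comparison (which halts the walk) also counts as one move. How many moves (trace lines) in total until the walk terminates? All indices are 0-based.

9 moves

[0,18] 'z'=='z' → l++,r--
[1,17] 'c'=='c' → l++,r--
[2,16] 'b'=='b' → l++,r--
[3,15] 'c'=='c' → l++,r--
[4,14] 'z'=='z' → l++,r--
[5,13] 'z'=='z' → l++,r--
[6,12] 'c'=='c' → l++,r--
[7,11] 'x'=='x' → l++,r--
[8,10] 'a'=='a' → l++,r--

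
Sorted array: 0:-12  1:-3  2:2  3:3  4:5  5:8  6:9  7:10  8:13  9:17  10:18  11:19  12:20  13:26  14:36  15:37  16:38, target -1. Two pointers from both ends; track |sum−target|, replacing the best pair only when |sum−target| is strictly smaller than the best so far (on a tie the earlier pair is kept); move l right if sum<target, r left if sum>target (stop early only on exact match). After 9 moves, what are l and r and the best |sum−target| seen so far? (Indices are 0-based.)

l=0, r=7, best |Δ|=2

l=0 r=16: -12+38=26 d=27 *, r--
l=0 r=15: -12+37=25 d=26 *, r--
l=0 r=14: -12+36=24 d=25 *, r--
l=0 r=13: -12+26=14 d=15 *, r--
l=0 r=12: -12+20=8 d=9 *, r--
l=0 r=11: -12+19=7 d=8 *, r--
l=0 r=10: -12+18=6 d=7 *, r--
l=0 r=9: -12+17=5 d=6 *, r--
l=0 r=8: -12+13=1 d=2 *, r--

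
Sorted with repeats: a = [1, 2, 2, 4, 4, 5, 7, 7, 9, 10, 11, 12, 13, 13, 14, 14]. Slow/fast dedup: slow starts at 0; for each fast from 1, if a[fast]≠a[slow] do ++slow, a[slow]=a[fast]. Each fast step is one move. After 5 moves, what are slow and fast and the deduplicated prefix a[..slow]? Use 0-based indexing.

slow=0 fast=1: a[fast]=2≠a[slow]=1 write a[1]=2, slow++,fast++
slow=1 fast=2: a[fast]=2=a[slow] dup, fast++
slow=1 fast=3: a[fast]=4≠a[slow]=2 write a[2]=4, slow++,fast++
slow=2 fast=4: a[fast]=4=a[slow] dup, fast++
slow=2 fast=5: a[fast]=5≠a[slow]=4 write a[3]=5, slow++,fast++

slow=3, fast=6, prefix=[1, 2, 4, 5]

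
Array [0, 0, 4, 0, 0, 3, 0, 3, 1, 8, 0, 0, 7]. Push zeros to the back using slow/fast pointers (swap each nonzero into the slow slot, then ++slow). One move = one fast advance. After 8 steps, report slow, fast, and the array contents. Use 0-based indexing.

slow=3, fast=8, a=[4, 3, 3, 0, 0, 0, 0, 0, 1, 8, 0, 0, 7]

(s=0,f=0) a[fast]=0 → fast++
(s=0,f=1) a[fast]=0 → fast++
(s=0,f=2) a[fast]=4≠0 swap→a[0]=4 → slow++,fast++
(s=1,f=3) a[fast]=0 → fast++
(s=1,f=4) a[fast]=0 → fast++
(s=1,f=5) a[fast]=3≠0 swap→a[1]=3 → slow++,fast++
(s=2,f=6) a[fast]=0 → fast++
(s=2,f=7) a[fast]=3≠0 swap→a[2]=3 → slow++,fast++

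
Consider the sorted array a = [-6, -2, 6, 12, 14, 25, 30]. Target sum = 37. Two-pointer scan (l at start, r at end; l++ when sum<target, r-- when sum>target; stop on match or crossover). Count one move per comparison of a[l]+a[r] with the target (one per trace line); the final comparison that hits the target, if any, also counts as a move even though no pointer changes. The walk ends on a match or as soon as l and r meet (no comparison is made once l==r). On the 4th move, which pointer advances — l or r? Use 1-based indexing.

r

[1,7] -6+30=24 <37 → l++
[2,7] -2+30=28 <37 → l++
[3,7] 6+30=36 <37 → l++
[4,7] 12+30=42 >37 → r--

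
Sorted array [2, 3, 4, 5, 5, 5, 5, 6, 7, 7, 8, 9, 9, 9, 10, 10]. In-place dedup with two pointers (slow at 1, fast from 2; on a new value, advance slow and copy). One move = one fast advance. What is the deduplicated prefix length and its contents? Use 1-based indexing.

length 9; prefix = [2, 3, 4, 5, 6, 7, 8, 9, 10]

slow=1 fast=2: a[fast]=3≠a[slow]=2 write a[2]=3, slow++,fast++
slow=2 fast=3: a[fast]=4≠a[slow]=3 write a[3]=4, slow++,fast++
slow=3 fast=4: a[fast]=5≠a[slow]=4 write a[4]=5, slow++,fast++
slow=4 fast=5: a[fast]=5=a[slow] dup, fast++
slow=4 fast=6: a[fast]=5=a[slow] dup, fast++
slow=4 fast=7: a[fast]=5=a[slow] dup, fast++
slow=4 fast=8: a[fast]=6≠a[slow]=5 write a[5]=6, slow++,fast++
slow=5 fast=9: a[fast]=7≠a[slow]=6 write a[6]=7, slow++,fast++
slow=6 fast=10: a[fast]=7=a[slow] dup, fast++
slow=6 fast=11: a[fast]=8≠a[slow]=7 write a[7]=8, slow++,fast++
slow=7 fast=12: a[fast]=9≠a[slow]=8 write a[8]=9, slow++,fast++
slow=8 fast=13: a[fast]=9=a[slow] dup, fast++
slow=8 fast=14: a[fast]=9=a[slow] dup, fast++
slow=8 fast=15: a[fast]=10≠a[slow]=9 write a[9]=10, slow++,fast++
slow=9 fast=16: a[fast]=10=a[slow] dup, fast++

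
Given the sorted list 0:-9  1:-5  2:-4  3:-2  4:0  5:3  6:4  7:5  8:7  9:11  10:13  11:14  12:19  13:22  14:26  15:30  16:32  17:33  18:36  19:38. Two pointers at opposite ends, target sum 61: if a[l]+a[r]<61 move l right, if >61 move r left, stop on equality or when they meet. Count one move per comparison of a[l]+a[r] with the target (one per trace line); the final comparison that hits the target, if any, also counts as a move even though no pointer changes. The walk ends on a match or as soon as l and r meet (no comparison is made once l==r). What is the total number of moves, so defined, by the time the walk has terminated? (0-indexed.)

[0,19] -9+38=29 <61 → l++
[1,19] -5+38=33 <61 → l++
[2,19] -4+38=34 <61 → l++
[3,19] -2+38=36 <61 → l++
[4,19] 0+38=38 <61 → l++
[5,19] 3+38=41 <61 → l++
[6,19] 4+38=42 <61 → l++
[7,19] 5+38=43 <61 → l++
[8,19] 7+38=45 <61 → l++
[9,19] 11+38=49 <61 → l++
[10,19] 13+38=51 <61 → l++
[11,19] 14+38=52 <61 → l++
[12,19] 19+38=57 <61 → l++
[13,19] 22+38=60 <61 → l++
[14,19] 26+38=64 >61 → r--
[14,18] 26+36=62 >61 → r--
[14,17] 26+33=59 <61 → l++
[15,17] 30+33=63 >61 → r--
[15,16] 30+32=62 >61 → r--

19 moves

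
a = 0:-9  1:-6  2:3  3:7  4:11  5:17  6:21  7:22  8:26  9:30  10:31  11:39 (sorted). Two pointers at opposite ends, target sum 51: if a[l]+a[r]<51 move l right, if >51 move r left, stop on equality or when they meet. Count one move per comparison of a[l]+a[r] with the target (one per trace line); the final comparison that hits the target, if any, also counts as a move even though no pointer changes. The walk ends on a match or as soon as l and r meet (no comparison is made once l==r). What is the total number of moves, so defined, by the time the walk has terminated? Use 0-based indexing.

9 moves

[0,11] -9+39=30 <51 → l++
[1,11] -6+39=33 <51 → l++
[2,11] 3+39=42 <51 → l++
[3,11] 7+39=46 <51 → l++
[4,11] 11+39=50 <51 → l++
[5,11] 17+39=56 >51 → r--
[5,10] 17+31=48 <51 → l++
[6,10] 21+31=52 >51 → r--
[6,9] 21+30=51 → found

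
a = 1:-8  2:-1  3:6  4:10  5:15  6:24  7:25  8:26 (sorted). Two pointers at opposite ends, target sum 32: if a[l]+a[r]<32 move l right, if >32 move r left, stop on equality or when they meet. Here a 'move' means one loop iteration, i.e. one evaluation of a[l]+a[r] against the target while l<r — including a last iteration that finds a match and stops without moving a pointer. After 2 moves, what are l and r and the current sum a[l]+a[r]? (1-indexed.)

[1,8] -8+26=18 <32 → l++
[2,8] -1+26=25 <32 → l++

l=3, r=8, sum=32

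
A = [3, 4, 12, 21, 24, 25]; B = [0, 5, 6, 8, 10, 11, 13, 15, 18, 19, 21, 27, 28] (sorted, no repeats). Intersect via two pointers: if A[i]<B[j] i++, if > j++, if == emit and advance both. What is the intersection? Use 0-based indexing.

[i=0,j=0] 3>0 → j++
[i=0,j=1] 3<5 → i++
[i=1,j=1] 4<5 → i++
[i=2,j=1] 12>5 → j++
[i=2,j=2] 12>6 → j++
[i=2,j=3] 12>8 → j++
[i=2,j=4] 12>10 → j++
[i=2,j=5] 12>11 → j++
[i=2,j=6] 12<13 → i++
[i=3,j=6] 21>13 → j++
[i=3,j=7] 21>15 → j++
[i=3,j=8] 21>18 → j++
[i=3,j=9] 21>19 → j++
[i=3,j=10] 21==21 emit → i++,j++
[i=4,j=11] 24<27 → i++
[i=5,j=11] 25<27 → i++

intersection = [21]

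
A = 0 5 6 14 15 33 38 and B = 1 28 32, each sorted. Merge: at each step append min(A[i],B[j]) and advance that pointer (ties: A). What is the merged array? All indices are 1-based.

[i=1,j=1] A[i]=0<=B[j]=1 take 0 → i++
[i=2,j=1] A[i]=5>B[j]=1 take 1 → j++
[i=2,j=2] A[i]=5<=B[j]=28 take 5 → i++
[i=3,j=2] A[i]=6<=B[j]=28 take 6 → i++
[i=4,j=2] A[i]=14<=B[j]=28 take 14 → i++
[i=5,j=2] A[i]=15<=B[j]=28 take 15 → i++
[i=6,j=2] A[i]=33>B[j]=28 take 28 → j++
[i=6,j=3] A[i]=33>B[j]=32 take 32 → j++
[i=6,j=4] B done, take A[i]=33 → i++
[i=7,j=4] B done, take A[i]=38 → i++

[0, 1, 5, 6, 14, 15, 28, 32, 33, 38]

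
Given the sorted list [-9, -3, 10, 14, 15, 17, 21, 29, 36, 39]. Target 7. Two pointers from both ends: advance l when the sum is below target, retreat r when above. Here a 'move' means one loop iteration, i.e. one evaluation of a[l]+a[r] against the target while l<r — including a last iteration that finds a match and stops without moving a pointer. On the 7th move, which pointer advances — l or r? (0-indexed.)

[0,9] -9+39=30 >7 → r--
[0,8] -9+36=27 >7 → r--
[0,7] -9+29=20 >7 → r--
[0,6] -9+21=12 >7 → r--
[0,5] -9+17=8 >7 → r--
[0,4] -9+15=6 <7 → l++
[1,4] -3+15=12 >7 → r--

r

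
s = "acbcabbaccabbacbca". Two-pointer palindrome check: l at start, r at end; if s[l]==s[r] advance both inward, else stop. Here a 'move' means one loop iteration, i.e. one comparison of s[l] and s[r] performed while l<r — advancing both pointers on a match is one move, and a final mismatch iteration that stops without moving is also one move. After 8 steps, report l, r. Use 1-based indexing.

l=9, r=10

[1,18] 'a'=='a' → l++,r--
[2,17] 'c'=='c' → l++,r--
[3,16] 'b'=='b' → l++,r--
[4,15] 'c'=='c' → l++,r--
[5,14] 'a'=='a' → l++,r--
[6,13] 'b'=='b' → l++,r--
[7,12] 'b'=='b' → l++,r--
[8,11] 'a'=='a' → l++,r--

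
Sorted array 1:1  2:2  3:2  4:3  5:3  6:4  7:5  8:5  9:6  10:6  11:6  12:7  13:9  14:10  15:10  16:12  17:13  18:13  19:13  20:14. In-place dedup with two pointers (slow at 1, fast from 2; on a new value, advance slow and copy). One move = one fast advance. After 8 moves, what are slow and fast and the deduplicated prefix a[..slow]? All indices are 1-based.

slow=1 fast=2: a[fast]=2≠a[slow]=1 write a[2]=2, slow++,fast++
slow=2 fast=3: a[fast]=2=a[slow] dup, fast++
slow=2 fast=4: a[fast]=3≠a[slow]=2 write a[3]=3, slow++,fast++
slow=3 fast=5: a[fast]=3=a[slow] dup, fast++
slow=3 fast=6: a[fast]=4≠a[slow]=3 write a[4]=4, slow++,fast++
slow=4 fast=7: a[fast]=5≠a[slow]=4 write a[5]=5, slow++,fast++
slow=5 fast=8: a[fast]=5=a[slow] dup, fast++
slow=5 fast=9: a[fast]=6≠a[slow]=5 write a[6]=6, slow++,fast++

slow=6, fast=10, prefix=[1, 2, 3, 4, 5, 6]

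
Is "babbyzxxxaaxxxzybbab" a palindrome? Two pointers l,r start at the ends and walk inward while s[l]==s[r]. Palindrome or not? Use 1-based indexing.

palindrome

l=1 r=20: 'b'=='b', l++,r--
l=2 r=19: 'a'=='a', l++,r--
l=3 r=18: 'b'=='b', l++,r--
l=4 r=17: 'b'=='b', l++,r--
l=5 r=16: 'y'=='y', l++,r--
l=6 r=15: 'z'=='z', l++,r--
l=7 r=14: 'x'=='x', l++,r--
l=8 r=13: 'x'=='x', l++,r--
l=9 r=12: 'x'=='x', l++,r--
l=10 r=11: 'a'=='a', l++,r--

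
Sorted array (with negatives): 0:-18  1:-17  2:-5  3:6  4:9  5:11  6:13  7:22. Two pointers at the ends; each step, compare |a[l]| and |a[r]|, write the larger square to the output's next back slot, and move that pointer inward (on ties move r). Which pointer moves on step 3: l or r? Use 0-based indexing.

l

[0,7] |-18|<=|22| out[7]=484 → r--
[0,6] |-18|>|13| out[6]=324 → l++
[1,6] |-17|>|13| out[5]=289 → l++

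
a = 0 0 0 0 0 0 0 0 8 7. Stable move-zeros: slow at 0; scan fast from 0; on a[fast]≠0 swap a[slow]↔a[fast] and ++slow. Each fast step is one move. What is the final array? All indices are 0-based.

(s=0,f=0) a[fast]=0 → fast++
(s=0,f=1) a[fast]=0 → fast++
(s=0,f=2) a[fast]=0 → fast++
(s=0,f=3) a[fast]=0 → fast++
(s=0,f=4) a[fast]=0 → fast++
(s=0,f=5) a[fast]=0 → fast++
(s=0,f=6) a[fast]=0 → fast++
(s=0,f=7) a[fast]=0 → fast++
(s=0,f=8) a[fast]=8≠0 swap→a[0]=8 → slow++,fast++
(s=1,f=9) a[fast]=7≠0 swap→a[1]=7 → slow++,fast++

[8, 7, 0, 0, 0, 0, 0, 0, 0, 0]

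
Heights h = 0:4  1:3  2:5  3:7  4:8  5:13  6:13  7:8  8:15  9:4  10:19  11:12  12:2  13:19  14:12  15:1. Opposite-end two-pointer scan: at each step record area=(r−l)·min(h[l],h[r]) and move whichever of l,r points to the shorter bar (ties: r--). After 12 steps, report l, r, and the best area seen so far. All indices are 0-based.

[0,15] min(4,1)*15=15 best=15 * → r--
[0,14] min(4,12)*14=56 best=56 * → l++
[1,14] min(3,12)*13=39 best=56 → l++
[2,14] min(5,12)*12=60 best=60 * → l++
[3,14] min(7,12)*11=77 best=77 * → l++
[4,14] min(8,12)*10=80 best=80 * → l++
[5,14] min(13,12)*9=108 best=108 * → r--
[5,13] min(13,19)*8=104 best=108 → l++
[6,13] min(13,19)*7=91 best=108 → l++
[7,13] min(8,19)*6=48 best=108 → l++
[8,13] min(15,19)*5=75 best=108 → l++
[9,13] min(4,19)*4=16 best=108 → l++

l=10, r=13, best area=108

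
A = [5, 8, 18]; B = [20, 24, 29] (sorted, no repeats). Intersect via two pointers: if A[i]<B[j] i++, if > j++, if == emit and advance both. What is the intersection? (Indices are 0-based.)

intersection = []

[i=0,j=0] 5<20 → i++
[i=1,j=0] 8<20 → i++
[i=2,j=0] 18<20 → i++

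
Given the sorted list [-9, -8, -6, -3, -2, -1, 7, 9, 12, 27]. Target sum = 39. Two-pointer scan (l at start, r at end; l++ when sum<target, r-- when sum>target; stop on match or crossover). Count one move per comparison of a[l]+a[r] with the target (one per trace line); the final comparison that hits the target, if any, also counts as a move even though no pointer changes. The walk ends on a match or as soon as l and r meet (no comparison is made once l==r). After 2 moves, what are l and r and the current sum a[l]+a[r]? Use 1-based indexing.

l=3, r=10, sum=21

[1,10] -9+27=18 <39 → l++
[2,10] -8+27=19 <39 → l++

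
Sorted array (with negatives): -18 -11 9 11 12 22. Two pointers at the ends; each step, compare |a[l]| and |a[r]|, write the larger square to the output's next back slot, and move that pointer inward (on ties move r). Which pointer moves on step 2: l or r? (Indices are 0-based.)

[0,5] |-18|<=|22| out[5]=484 → r--
[0,4] |-18|>|12| out[4]=324 → l++

l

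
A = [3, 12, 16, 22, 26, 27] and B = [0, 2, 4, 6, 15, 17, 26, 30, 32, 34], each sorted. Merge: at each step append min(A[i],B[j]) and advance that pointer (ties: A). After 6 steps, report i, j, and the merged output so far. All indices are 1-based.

i=3, j=5, merged so far=[0, 2, 3, 4, 6, 12]

[i=1,j=1] A[i]=3>B[j]=0 take 0 → j++
[i=1,j=2] A[i]=3>B[j]=2 take 2 → j++
[i=1,j=3] A[i]=3<=B[j]=4 take 3 → i++
[i=2,j=3] A[i]=12>B[j]=4 take 4 → j++
[i=2,j=4] A[i]=12>B[j]=6 take 6 → j++
[i=2,j=5] A[i]=12<=B[j]=15 take 12 → i++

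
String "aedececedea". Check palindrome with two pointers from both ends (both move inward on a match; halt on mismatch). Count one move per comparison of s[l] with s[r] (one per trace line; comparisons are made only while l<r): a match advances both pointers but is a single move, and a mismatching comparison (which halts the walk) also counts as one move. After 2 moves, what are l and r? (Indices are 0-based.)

l=2, r=8

[0,10] 'a'=='a' → l++,r--
[1,9] 'e'=='e' → l++,r--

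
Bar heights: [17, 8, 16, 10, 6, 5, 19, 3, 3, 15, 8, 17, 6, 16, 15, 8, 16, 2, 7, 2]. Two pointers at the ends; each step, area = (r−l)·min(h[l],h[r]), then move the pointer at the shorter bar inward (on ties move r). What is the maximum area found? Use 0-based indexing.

max area = 256

l=0 r=19: min(17,2)*19=38 best=38 *, r--
l=0 r=18: min(17,7)*18=126 best=126 *, r--
l=0 r=17: min(17,2)*17=34 best=126, r--
l=0 r=16: min(17,16)*16=256 best=256 *, r--
l=0 r=15: min(17,8)*15=120 best=256, r--
l=0 r=14: min(17,15)*14=210 best=256, r--
l=0 r=13: min(17,16)*13=208 best=256, r--
l=0 r=12: min(17,6)*12=72 best=256, r--
l=0 r=11: min(17,17)*11=187 best=256, r--
l=0 r=10: min(17,8)*10=80 best=256, r--
l=0 r=9: min(17,15)*9=135 best=256, r--
l=0 r=8: min(17,3)*8=24 best=256, r--
l=0 r=7: min(17,3)*7=21 best=256, r--
l=0 r=6: min(17,19)*6=102 best=256, l++
l=1 r=6: min(8,19)*5=40 best=256, l++
l=2 r=6: min(16,19)*4=64 best=256, l++
l=3 r=6: min(10,19)*3=30 best=256, l++
l=4 r=6: min(6,19)*2=12 best=256, l++
l=5 r=6: min(5,19)*1=5 best=256, l++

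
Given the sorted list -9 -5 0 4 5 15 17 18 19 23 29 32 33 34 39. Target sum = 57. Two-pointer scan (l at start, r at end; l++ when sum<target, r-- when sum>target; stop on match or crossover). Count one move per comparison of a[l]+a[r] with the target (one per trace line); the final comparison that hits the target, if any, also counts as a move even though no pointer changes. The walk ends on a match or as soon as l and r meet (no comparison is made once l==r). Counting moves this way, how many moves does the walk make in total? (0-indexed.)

l=0 r=14: -9+39=30 <57, l++
l=1 r=14: -5+39=34 <57, l++
l=2 r=14: 0+39=39 <57, l++
l=3 r=14: 4+39=43 <57, l++
l=4 r=14: 5+39=44 <57, l++
l=5 r=14: 15+39=54 <57, l++
l=6 r=14: 17+39=56 <57, l++
l=7 r=14: 18+39=57, found

8 moves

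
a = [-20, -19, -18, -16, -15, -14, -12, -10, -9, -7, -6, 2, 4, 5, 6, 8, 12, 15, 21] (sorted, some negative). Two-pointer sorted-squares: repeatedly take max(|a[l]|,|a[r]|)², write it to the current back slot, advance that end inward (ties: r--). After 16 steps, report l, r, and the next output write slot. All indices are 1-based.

[1,19] |-20|<=|21| out[19]=441 → r--
[1,18] |-20|>|15| out[18]=400 → l++
[2,18] |-19|>|15| out[17]=361 → l++
[3,18] |-18|>|15| out[16]=324 → l++
[4,18] |-16|>|15| out[15]=256 → l++
[5,18] |-15|<=|15| out[14]=225 → r--
[5,17] |-15|>|12| out[13]=225 → l++
[6,17] |-14|>|12| out[12]=196 → l++
[7,17] |-12|<=|12| out[11]=144 → r--
[7,16] |-12|>|8| out[10]=144 → l++
[8,16] |-10|>|8| out[9]=100 → l++
[9,16] |-9|>|8| out[8]=81 → l++
[10,16] |-7|<=|8| out[7]=64 → r--
[10,15] |-7|>|6| out[6]=49 → l++
[11,15] |-6|<=|6| out[5]=36 → r--
[11,14] |-6|>|5| out[4]=36 → l++

l=12, r=14, next write slot=3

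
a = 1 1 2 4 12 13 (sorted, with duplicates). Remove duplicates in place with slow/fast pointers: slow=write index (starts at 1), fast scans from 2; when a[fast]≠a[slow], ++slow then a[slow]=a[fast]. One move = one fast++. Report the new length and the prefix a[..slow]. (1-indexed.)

(s=1,f=2) a[fast]=1=a[slow] dup → fast++
(s=1,f=3) a[fast]=2≠a[slow]=1 write a[2]=2 → slow++,fast++
(s=2,f=4) a[fast]=4≠a[slow]=2 write a[3]=4 → slow++,fast++
(s=3,f=5) a[fast]=12≠a[slow]=4 write a[4]=12 → slow++,fast++
(s=4,f=6) a[fast]=13≠a[slow]=12 write a[5]=13 → slow++,fast++

length 5; prefix = [1, 2, 4, 12, 13]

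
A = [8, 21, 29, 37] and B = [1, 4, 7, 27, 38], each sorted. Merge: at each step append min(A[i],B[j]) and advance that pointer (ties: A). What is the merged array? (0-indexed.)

[1, 4, 7, 8, 21, 27, 29, 37, 38]

[i=0,j=0] A[i]=8>B[j]=1 take 1 → j++
[i=0,j=1] A[i]=8>B[j]=4 take 4 → j++
[i=0,j=2] A[i]=8>B[j]=7 take 7 → j++
[i=0,j=3] A[i]=8<=B[j]=27 take 8 → i++
[i=1,j=3] A[i]=21<=B[j]=27 take 21 → i++
[i=2,j=3] A[i]=29>B[j]=27 take 27 → j++
[i=2,j=4] A[i]=29<=B[j]=38 take 29 → i++
[i=3,j=4] A[i]=37<=B[j]=38 take 37 → i++
[i=4,j=4] A done, take B[j]=38 → j++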